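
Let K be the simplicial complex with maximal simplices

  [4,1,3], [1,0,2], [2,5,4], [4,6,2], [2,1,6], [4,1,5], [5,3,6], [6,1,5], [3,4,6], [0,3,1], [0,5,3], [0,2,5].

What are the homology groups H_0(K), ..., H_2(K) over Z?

Take the total order 0 < 1 < 2 < 3 < 4 < 5 < 6 on the vertex set. Then K (dimension 2) consists of the simplices:

  0-simplices (7): [0], [1], [2], [3], [4], [5], [6]
  1-simplices (18): [0,1], [0,2], [0,3], [0,5], [1,2], [1,3], [1,4], [1,5], [1,6], [2,4], [2,5], [2,6], [3,4], [3,5], [3,6], [4,5], [4,6], [5,6]
  2-simplices (12): [0,1,2], [0,1,3], [0,2,5], [0,3,5], [1,2,6], [1,3,4], [1,4,5], [1,5,6], [2,4,5], [2,4,6], [3,4,6], [3,5,6]

Hence C_0 ≅ Z^7, C_1 ≅ Z^18, C_2 ≅ Z^12.

The boundary map ∂_1: C_1 → C_0 is given by ∂[p,q] = [q] − [p].
The 7×18 boundary matrix has rank 6 and Smith normal form diag(1,1,1,1,1,1).

∂_2: C_2 → C_1 acts by ∂[p,q,r] = [q,r] − [p,r] + [p,q]. For instance
  ∂[0,1,3] = [1,3] − [0,3] + [0,1],
  ∂[2,4,6] = [4,6] − [2,6] + [2,4].
The resulting 18×12 matrix has rank 12, and its Smith normal form has invariant factors (1,1,1,1,1,1,1,1,1,1,1,2).

Now H_k = ker ∂_k / im ∂_{k+1}, so:

  H_0: rank C_0 − rank ∂_1 = 7 − 6 = 1, and the invariant factors of ∂_1 are all 1, so H_0 = Z.
  H_1: rank ker ∂_1 − rank ∂_2 = (18 − 6) − 12 = 0, and ∂_2 has invariant factor 2 > 1, so H_1 = Z_2.
  H_2: rank ker ∂_2 − rank ∂_3 = (12 − 12) − 0 = 0, and there is no ∂_3, so H_2 = 0.

H_0 ≅ Z,  H_1 ≅ Z_2,  H_2 = 0.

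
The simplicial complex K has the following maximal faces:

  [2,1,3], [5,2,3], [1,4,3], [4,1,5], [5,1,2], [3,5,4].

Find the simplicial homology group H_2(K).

We work with the vertex ordering 1 < 2 < 3 < 4 < 5. The simplices of K, each written with vertices in increasing order, are:

  0-simplices (5): [1], [2], [3], [4], [5]
  1-simplices (9): [1,2], [1,3], [1,4], [1,5], [2,3], [2,5], [3,4], [3,5], [4,5]
  2-simplices (6): [1,2,3], [1,2,5], [1,3,4], [1,4,5], [2,3,5], [3,4,5]

giving chain groups C_0 ≅ Z^5, C_1 ≅ Z^9, C_2 ≅ Z^6.

The boundary map ∂_1: C_1 → C_0 is given by ∂[p,q] = [q] − [p]. For instance
  ∂[4,5] = [5] − [4].
The resulting 5×9 matrix has rank 4, and its Smith normal form has invariant factors (1,1,1,1).

∂_2: C_2 → C_1 acts by ∂[p,q,r] = [q,r] − [p,r] + [p,q]. For instance
  ∂[1,2,3] = [2,3] − [1,3] + [1,2],
  ∂[3,4,5] = [4,5] − [3,5] + [3,4].
The 9×6 boundary matrix has rank 5 and Smith normal form diag(1,1,1,1,1).

Now H_k = ker ∂_k / im ∂_{k+1}, so:

  H_2: rank ker ∂_2 − rank ∂_3 = (6 − 5) − 0 = 1, and there is no ∂_3, so H_2 ≅ Z.

H_2 = Z.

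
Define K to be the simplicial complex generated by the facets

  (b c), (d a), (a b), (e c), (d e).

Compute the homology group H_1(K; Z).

Order the vertices as a < b < c < d < e. Listing each simplex with vertices in this order, K has dimension 1 with simplices:

  0-simplices (5): a, b, c, d, e
  1-simplices (5): ab, ad, bc, ce, de

giving chain groups C_0 ≅ Z^5, C_1 ≅ Z^5.

Boundary ∂_1: C_1 → C_0 is given by ∂[p,q] = [q] − [p]. For instance
  ∂ce = e − c.
As a 5×5 matrix over Z this has rank 4, with invariant factors (1,1,1,1).

Now H_k = ker ∂_k / im ∂_{k+1}, so:

  H_1: rank ker ∂_1 − rank ∂_2 = (5 − 4) − 0 = 1, and there is no ∂_2, so H_1 = Z.

H_1 = Z.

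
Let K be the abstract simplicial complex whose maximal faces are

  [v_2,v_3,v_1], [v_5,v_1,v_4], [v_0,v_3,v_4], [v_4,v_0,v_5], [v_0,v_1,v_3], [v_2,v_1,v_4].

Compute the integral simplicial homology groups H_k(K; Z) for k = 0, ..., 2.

K has 6 vertices, 12 edges, 6 triangles.
rank ∂_0 = 0, rank ∂_1 = 5 ⇒ b_0 = 6 − 0 − 5 = 1; all invariant factors of ∂_1 are 1 so no torsion. So H_0 ≅ Z.
rank ∂_1 = 5, rank ∂_2 = 6 ⇒ b_1 = 12 − 5 − 6 = 1; all invariant factors of ∂_2 are 1 so no torsion. So H_1 ≅ Z.
rank ∂_2 = 6, rank ∂_3 = 0 ⇒ b_2 = 6 − 6 − 0 = 0. So H_2 ≅ 0.

H_0 ≅ Z,  H_1 ≅ Z,  H_2 = 0.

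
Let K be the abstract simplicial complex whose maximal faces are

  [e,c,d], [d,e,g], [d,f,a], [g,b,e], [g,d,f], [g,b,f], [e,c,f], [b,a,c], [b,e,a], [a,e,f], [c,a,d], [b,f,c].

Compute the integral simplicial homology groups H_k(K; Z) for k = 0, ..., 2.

K has 7 vertices, 18 edges, 12 triangles.
rank ∂_0 = 0, rank ∂_1 = 6 ⇒ b_0 = 7 − 0 − 6 = 1; all invariant factors of ∂_1 are 1 so no torsion. So H_0 = Z.
rank ∂_1 = 6, rank ∂_2 = 12 ⇒ b_1 = 18 − 6 − 12 = 0; ∂_2 has invariant factor(s) [2] giving torsion. So H_1 = Z/2.
rank ∂_2 = 12, rank ∂_3 = 0 ⇒ b_2 = 12 − 12 − 0 = 0. So H_2 = 0.

H_0 ≅ Z,  H_1 ≅ Z/2,  H_2 = 0.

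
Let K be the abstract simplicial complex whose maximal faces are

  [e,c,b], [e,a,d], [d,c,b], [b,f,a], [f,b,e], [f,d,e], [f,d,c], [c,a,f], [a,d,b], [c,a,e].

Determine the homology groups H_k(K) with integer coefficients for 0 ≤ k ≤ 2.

H_0 ≅ Z,  H_1 ≅ Z/2Z,  H_2 = 0.

Order the vertices as a < b < c < d < e < f. Listing each simplex with vertices in this order, K has dimension 2 with simplices:

  0-simplices (6): a, b, c, d, e, f
  1-simplices (15): ab, ac, ad, ae, af, bc, bd, be, bf, cd, ce, cf, de, df, ef
  2-simplices (10): abd, abf, ace, acf, ade, bcd, bce, bef, cdf, def

Hence C_0 ≅ Z^6, C_1 ≅ Z^15, C_2 ≅ Z^10.

∂_1: C_1 → C_0 sends each edge [p,q] (with p < q) to q − p. For instance
  ∂ae = e − a.
This gives a 6×15 integer matrix of rank 5; reducing to Smith normal form yields diagonal entries (1,1,1,1,1).

∂_2: C_2 → C_1 maps a triangle to the signed sum of its edges. For instance
  ∂acf = cf − af + ac,
  ∂bce = ce − be + bc.
As a 15×10 matrix over Z this has rank 10, with invariant factors (1,1,1,1,1,1,1,1,1,2).

From H_k ≅ ker(∂_k) / im(∂_{k+1}) we obtain:

  H_0: rank C_0 − rank ∂_1 = 6 − 5 = 1, and the invariant factors of ∂_1 are all 1, so H_0 = Z.
  H_1: rank ker ∂_1 − rank ∂_2 = (15 − 5) − 10 = 0, and ∂_2 has invariant factor 2 > 1, so H_1 = Z/2Z.
  H_2: rank ker ∂_2 − rank ∂_3 = (10 − 10) − 0 = 0, and there is no ∂_3, so H_2 = 0.

As a check, the Euler characteristic is 6 − 15 + 10 = 1, which agrees with 1 − 0 + 0 = 1.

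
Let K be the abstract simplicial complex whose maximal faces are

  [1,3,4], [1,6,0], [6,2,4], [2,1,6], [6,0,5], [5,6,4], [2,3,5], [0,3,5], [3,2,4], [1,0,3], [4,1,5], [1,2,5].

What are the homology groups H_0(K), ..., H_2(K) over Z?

Take the total order 0 < 1 < 2 < 3 < 4 < 5 < 6 on the vertex set. Then K (dimension 2) consists of the simplices:

  0-simplices (7): [0], [1], [2], [3], [4], [5], [6]
  1-simplices (18): [0,1], [0,3], [0,5], [0,6], [1,2], [1,3], [1,4], [1,5], [1,6], [2,3], [2,4], [2,5], [2,6], [3,4], [3,5], [4,5], [4,6], [5,6]
  2-simplices (12): [0,1,3], [0,1,6], [0,3,5], [0,5,6], [1,2,5], [1,2,6], [1,3,4], [1,4,5], [2,3,4], [2,3,5], [2,4,6], [4,5,6]

Hence C_0 ≅ Z^7, C_1 ≅ Z^18, C_2 ≅ Z^12.

Boundary ∂_1: C_1 → C_0 is given by ∂[p,q] = [q] − [p]. For instance
  ∂[2,3] = [3] − [2].
This gives a 7×18 integer matrix of rank 6; reducing to Smith normal form yields diagonal entries (1,1,1,1,1,1).

The boundary map ∂_2: C_2 → C_1 sends each 2-simplex [p,q,r] to [q,r] − [p,r] + [p,q]. For instance
  ∂[2,4,6] = [4,6] − [2,6] + [2,4],
  ∂[0,5,6] = [5,6] − [0,6] + [0,5].
As a 18×12 matrix over Z this has rank 12, with invariant factors (1,1,1,1,1,1,1,1,1,1,1,2).

Now H_k = ker ∂_k / im ∂_{k+1}, so:

  H_0: rank C_0 − rank ∂_1 = 7 − 6 = 1, and the invariant factors of ∂_1 are all 1, so H_0 ≅ Z.
  H_1: rank ker ∂_1 − rank ∂_2 = (18 − 6) − 12 = 0, and ∂_2 has invariant factor 2 > 1, so H_1 ≅ Z/2.
  H_2: rank ker ∂_2 − rank ∂_3 = (12 − 12) − 0 = 0, and there is no ∂_3, so H_2 ≅ 0.

H_0 ≅ Z,  H_1 ≅ Z/2,  H_2 = 0.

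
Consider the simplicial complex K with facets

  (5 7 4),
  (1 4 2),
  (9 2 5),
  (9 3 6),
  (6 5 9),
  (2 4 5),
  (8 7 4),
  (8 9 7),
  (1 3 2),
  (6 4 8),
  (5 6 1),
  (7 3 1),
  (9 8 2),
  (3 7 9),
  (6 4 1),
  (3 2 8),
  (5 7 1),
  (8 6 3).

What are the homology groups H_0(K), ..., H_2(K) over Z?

Order the vertices as 1 < 2 < 3 < 4 < 5 < 6 < 7 < 8 < 9. Listing each simplex with vertices in this order, K has dimension 2 with simplices:

  0-simplices (9): [1], [2], [3], [4], [5], [6], [7], [8], [9]
  1-simplices (27): (27 of them)
  2-simplices (18): [1,2,3], [1,2,4], [1,3,7], [1,4,6], [1,5,6], [1,5,7], [2,3,8], [2,4,5], [2,5,9], [2,8,9], [3,6,8], [3,6,9], [3,7,9], [4,5,7], [4,6,8], [4,7,8], [5,6,9], [7,8,9]

Hence C_0 ≅ Z^9, C_1 ≅ Z^27, C_2 ≅ Z^18.

∂_1: C_1 → C_0 maps an edge to its endpoints' difference, ∂[p,q] = q − p.
The 9×27 boundary matrix has rank 8 and Smith normal form diag(1,1,1,1,1,1,1,1).

The boundary map ∂_2: C_2 → C_1 sends each 2-simplex [p,q,r] to [q,r] − [p,r] + [p,q]. For instance
  ∂[1,4,6] = [4,6] − [1,6] + [1,4],
  ∂[3,6,8] = [6,8] − [3,8] + [3,6].
This gives a 27×18 integer matrix of rank 18; reducing to Smith normal form yields diagonal entries (1,1,1,1,1,1,1,1,1,1,1,1,1,1,1,1,1,2).

Computing H_k = (kernel of ∂_k) / (image of ∂_{k+1}):

  H_0: rank C_0 − rank ∂_1 = 9 − 8 = 1, and the invariant factors of ∂_1 are all 1, so H_0 = Z.
  H_1: rank ker ∂_1 − rank ∂_2 = (27 − 8) − 18 = 1, and ∂_2 has invariant factor 2 > 1, so H_1 = Z × Z/2.
  H_2: rank ker ∂_2 − rank ∂_3 = (18 − 18) − 0 = 0, and there is no ∂_3, so H_2 = 0.

H_0 = Z,  H_1 = Z × Z/2,  H_2 = 0.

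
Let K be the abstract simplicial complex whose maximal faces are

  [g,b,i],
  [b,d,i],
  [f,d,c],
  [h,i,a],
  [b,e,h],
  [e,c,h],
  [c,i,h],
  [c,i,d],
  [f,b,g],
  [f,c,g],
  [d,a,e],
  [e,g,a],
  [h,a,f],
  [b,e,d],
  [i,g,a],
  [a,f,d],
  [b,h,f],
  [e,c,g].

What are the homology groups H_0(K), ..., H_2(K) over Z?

H_0 ≅ Z,  H_1 ≅ Z^2,  H_2 ≅ Z.

Fix the vertex order a < b < c < d < e < f < g < h < i and write every simplex with vertices in increasing order. Then dim K = 2 and the simplices of K are:

  0-simplices (9): a, b, c, d, e, f, g, h, i
  1-simplices (27): ad, ae, af, ag, ah, ai, bd, be, bf, bg, bh, bi, cd, ce, cf, cg, ch, ci, de, df, di, eg, eh, fg, fh, gi, hi
  2-simplices (18): ade, adf, aeg, afh, agi, ahi, bde, bdi, beh, bfg, bfh, bgi, cdf, cdi, ceg, ceh, cfg, chi

giving chain groups C_0 ≅ Z^9, C_1 ≅ Z^27, C_2 ≅ Z^18.

The boundary map ∂_1: C_1 → C_0 sends each edge [p,q] (with p < q) to q − p. For instance
  ∂de = e − d.
This gives a 9×27 integer matrix of rank 8; reducing to Smith normal form yields diagonal entries (1,1,1,1,1,1,1,1).

∂_2: C_2 → C_1 sends each 2-simplex [p,q,r] to [q,r] − [p,r] + [p,q]. For instance
  ∂bfh = fh − bh + bf,
  ∂bgi = gi − bi + bg.
As a 27×18 matrix over Z this has rank 17, with invariant factors (1,1,1,1,1,1,1,1,1,1,1,1,1,1,1,1,1).

Computing H_k = (kernel of ∂_k) / (image of ∂_{k+1}):

  H_0: rank C_0 − rank ∂_1 = 9 − 8 = 1, and the invariant factors of ∂_1 are all 1, so H_0 = Z.
  H_1: rank ker ∂_1 − rank ∂_2 = (27 − 8) − 17 = 2, and the invariant factors of ∂_2 are all 1, so H_1 = Z^2.
  H_2: rank ker ∂_2 − rank ∂_3 = (18 − 17) − 0 = 1, and there is no ∂_3, so H_2 = Z.

As a check, the Euler characteristic is 9 − 27 + 18 = 0, which agrees with 1 − 2 + 1 = 0.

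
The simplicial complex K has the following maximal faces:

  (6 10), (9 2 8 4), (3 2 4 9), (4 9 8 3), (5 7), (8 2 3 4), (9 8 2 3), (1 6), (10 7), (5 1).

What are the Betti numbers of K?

b_0 = 2, b_1 = 1, b_2 = 0, b_3 = 1.

Fix the vertex order 1 < 2 < 3 < 4 < 5 < 6 < 7 < 8 < 9 < 10 and write every simplex with vertices in increasing order. Then dim K = 3 and the simplices of K are:

  0-simplices (10): [1], [2], [3], [4], [5], [6], [7], [8], [9], [10]
  1-simplices (15): [1,5], [1,6], [2,3], [2,4], [2,8], [2,9], [3,4], [3,8], [3,9], [4,8], [4,9], [5,7], [6,10], [7,10], [8,9]
  2-simplices (10): [2,3,4], [2,3,8], [2,3,9], [2,4,8], [2,4,9], [2,8,9], [3,4,8], [3,4,9], [3,8,9], [4,8,9]
  3-simplices (5): [2,3,4,8], [2,3,4,9], [2,3,8,9], [2,4,8,9], [3,4,8,9]

giving chain groups C_0 ≅ Z^10, C_1 ≅ Z^15, C_2 ≅ Z^10, C_3 ≅ Z^5.

The boundary map ∂_1: C_1 → C_0 sends each edge [p,q] (with p < q) to q − p. For instance
  ∂[3,9] = [9] − [3].
As a 10×15 matrix over Z this has rank 8, with invariant factors (1,1,1,1,1,1,1,1).

∂_2: C_2 → C_1 sends each 2-simplex [p,q,r] to [q,r] − [p,r] + [p,q]. For instance
  ∂[2,3,4] = [3,4] − [2,4] + [2,3],
  ∂[2,8,9] = [8,9] − [2,9] + [2,8].
The 15×10 boundary matrix has rank 6 and Smith normal form diag(1,1,1,1,1,1).

∂_3: C_3 → C_2 sends each 3-simplex σ to the alternating sum Σ_i (−1)^i (σ with its i-th vertex removed). For instance
  ∂[3,4,8,9] = [4,8,9] − [3,8,9] + [3,4,9] − [3,4,8],
  ∂[2,3,4,9] = [3,4,9] − [2,4,9] + [2,3,9] − [2,3,4].
As a 10×5 matrix over Z this has rank 4, with invariant factors (1,1,1,1).

Reading off H_k = ker ∂_k / im ∂_{k+1}:

  H_0: rank C_0 − rank ∂_1 = 10 − 8 = 2, and the invariant factors of ∂_1 are all 1, so H_0 ≅ Z^2.
  H_1: rank ker ∂_1 − rank ∂_2 = (15 − 8) − 6 = 1, and the invariant factors of ∂_2 are all 1, so H_1 ≅ Z.
  H_2: rank ker ∂_2 − rank ∂_3 = (10 − 6) − 4 = 0, and the invariant factors of ∂_3 are all 1, so H_2 ≅ 0.
  H_3: rank ker ∂_3 − rank ∂_4 = (5 − 4) − 0 = 1, and there is no ∂_4, so H_3 ≅ Z.

As a check, the Euler characteristic is 10 − 15 + 10 − 5 = 0, which agrees with 2 − 1 + 0 − 1 = 0.
(K is a triangulation of the disjoint union of the circle S^1 and the 3-sphere S^3.)

Hence the Betti numbers are b_0 = 2, b_1 = 1, b_2 = 0, b_3 = 1.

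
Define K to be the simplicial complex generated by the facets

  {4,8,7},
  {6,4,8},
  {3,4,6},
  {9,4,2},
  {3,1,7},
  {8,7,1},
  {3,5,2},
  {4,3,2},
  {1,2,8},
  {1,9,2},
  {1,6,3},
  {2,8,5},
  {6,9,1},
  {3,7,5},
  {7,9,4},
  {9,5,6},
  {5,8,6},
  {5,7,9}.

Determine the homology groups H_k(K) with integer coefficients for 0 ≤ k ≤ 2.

Order the vertices as 1 < 2 < 3 < 4 < 5 < 6 < 7 < 8 < 9. Listing each simplex with vertices in this order, K has dimension 2 with simplices:

  0-simplices (9): [1], [2], [3], [4], [5], [6], [7], [8], [9]
  1-simplices (27): (27 of them)
  2-simplices (18): [1,2,8], [1,2,9], [1,3,6], [1,3,7], [1,6,9], [1,7,8], [2,3,4], [2,3,5], [2,4,9], [2,5,8], [3,4,6], [3,5,7], [4,6,8], [4,7,8], [4,7,9], [5,6,8], [5,6,9], [5,7,9]

giving chain groups C_0 ≅ Z^9, C_1 ≅ Z^27, C_2 ≅ Z^18.

Boundary ∂_1: C_1 → C_0 is given by ∂[p,q] = [q] − [p]. For instance
  ∂[4,6] = [6] − [4].
This gives a 9×27 integer matrix of rank 8; reducing to Smith normal form yields diagonal entries (1,1,1,1,1,1,1,1).

Boundary ∂_2: C_2 → C_1 maps a triangle to the signed sum of its edges. For instance
  ∂[1,7,8] = [7,8] − [1,8] + [1,7],
  ∂[1,2,9] = [2,9] − [1,9] + [1,2].
As a 27×18 matrix over Z this has rank 17, with invariant factors (1,1,1,1,1,1,1,1,1,1,1,1,1,1,1,1,1).

From H_k ≅ ker(∂_k) / im(∂_{k+1}) we obtain:

  H_0: rank C_0 − rank ∂_1 = 9 − 8 = 1, and the invariant factors of ∂_1 are all 1, so H_0 = Z.
  H_1: rank ker ∂_1 − rank ∂_2 = (27 − 8) − 17 = 2, and the invariant factors of ∂_2 are all 1, so H_1 = Z^2.
  H_2: rank ker ∂_2 − rank ∂_3 = (18 − 17) − 0 = 1, and there is no ∂_3, so H_2 = Z.

H_0 ≅ Z,  H_1 ≅ Z^2,  H_2 ≅ Z.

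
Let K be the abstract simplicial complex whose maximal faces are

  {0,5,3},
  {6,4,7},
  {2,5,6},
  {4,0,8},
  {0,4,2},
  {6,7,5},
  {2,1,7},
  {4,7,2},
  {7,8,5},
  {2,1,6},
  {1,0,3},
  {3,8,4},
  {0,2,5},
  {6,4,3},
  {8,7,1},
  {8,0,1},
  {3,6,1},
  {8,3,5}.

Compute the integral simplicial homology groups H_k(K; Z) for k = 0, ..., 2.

K has 9 vertices, 27 edges, 18 triangles.
rank ∂_0 = 0, rank ∂_1 = 8 ⇒ b_0 = 9 − 0 − 8 = 1; all invariant factors of ∂_1 are 1 so no torsion. So H_0 ≅ Z.
rank ∂_1 = 8, rank ∂_2 = 18 ⇒ b_1 = 27 − 8 − 18 = 1; ∂_2 has invariant factor(s) [2] giving torsion. So H_1 ≅ Z ⊕ Z/2Z.
rank ∂_2 = 18, rank ∂_3 = 0 ⇒ b_2 = 18 − 18 − 0 = 0. So H_2 ≅ 0.

H_0 = Z,  H_1 = Z ⊕ Z/2Z,  H_2 = 0.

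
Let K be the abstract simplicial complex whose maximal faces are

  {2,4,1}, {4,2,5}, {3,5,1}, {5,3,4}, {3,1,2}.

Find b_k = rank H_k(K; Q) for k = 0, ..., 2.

Fix the vertex order 1 < 2 < 3 < 4 < 5 and write every simplex with vertices in increasing order. Then dim K = 2 and the simplices of K are:

  0-simplices (5): [1], [2], [3], [4], [5]
  1-simplices (10): [1,2], [1,3], [1,4], [1,5], [2,3], [2,4], [2,5], [3,4], [3,5], [4,5]
  2-simplices (5): [1,2,3], [1,2,4], [1,3,5], [2,4,5], [3,4,5]

Hence C_0 ≅ Z^5, C_1 ≅ Z^10, C_2 ≅ Z^5.

Boundary ∂_1: C_1 → C_0 is given by ∂[p,q] = [q] − [p]. For instance
  ∂[4,5] = [5] − [4].
This gives a 5×10 integer matrix of rank 4; reducing to Smith normal form yields diagonal entries (1,1,1,1).

The boundary map ∂_2: C_2 → C_1 maps a triangle to the signed sum of its edges. For instance
  ∂[1,2,3] = [2,3] − [1,3] + [1,2],
  ∂[3,4,5] = [4,5] − [3,5] + [3,4].
The resulting 10×5 matrix has rank 5, and its Smith normal form has invariant factors (1,1,1,1,1).

Reading off H_k = ker ∂_k / im ∂_{k+1}:

  H_0: rank C_0 − rank ∂_1 = 5 − 4 = 1, and the invariant factors of ∂_1 are all 1, so H_0 = Z.
  H_1: rank ker ∂_1 − rank ∂_2 = (10 − 4) − 5 = 1, and the invariant factors of ∂_2 are all 1, so H_1 = Z.
  H_2: rank ker ∂_2 − rank ∂_3 = (5 − 5) − 0 = 0, and there is no ∂_3, so H_2 = 0.

As a check, the Euler characteristic is 5 − 10 + 5 = 0, which agrees with 1 − 1 + 0 = 0.

Hence the Betti numbers are b_0 = 1, b_1 = 1, b_2 = 0.

b_0 = 1, b_1 = 1, b_2 = 0.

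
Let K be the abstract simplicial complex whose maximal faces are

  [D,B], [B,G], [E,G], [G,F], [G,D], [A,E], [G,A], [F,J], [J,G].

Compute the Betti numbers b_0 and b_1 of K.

K has 7 vertices, 9 edges.
rank ∂_0 = 0, rank ∂_1 = 6 ⇒ b_0 = 7 − 0 − 6 = 1; all invariant factors of ∂_1 are 1 so no torsion. So H_0 = Z.
rank ∂_1 = 6, rank ∂_2 = 0 ⇒ b_1 = 9 − 6 − 0 = 3. So H_1 = Z^3.

b_0 = 1, b_1 = 3.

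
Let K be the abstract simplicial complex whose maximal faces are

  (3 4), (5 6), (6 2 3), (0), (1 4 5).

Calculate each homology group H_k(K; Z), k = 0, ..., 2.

H_0 ≅ Z^2,  H_1 ≅ Z,  H_2 = 0.

We work with the vertex ordering 0 < 1 < 2 < 3 < 4 < 5 < 6. The simplices of K, each written with vertices in increasing order, are:

  0-simplices (7): [0], [1], [2], [3], [4], [5], [6]
  1-simplices (8): [1,4], [1,5], [2,3], [2,6], [3,4], [3,6], [4,5], [5,6]
  2-simplices (2): [1,4,5], [2,3,6]

so the chain groups are C_0 ≅ Z^7, C_1 ≅ Z^8, C_2 ≅ Z^2.

∂_1: C_1 → C_0 sends each edge [p,q] (with p < q) to q − p.
This gives a 7×8 integer matrix of rank 5; reducing to Smith normal form yields diagonal entries (1,1,1,1,1).

Boundary ∂_2: C_2 → C_1 sends each 2-simplex [p,q,r] to [q,r] − [p,r] + [p,q]. For instance
  ∂[2,3,6] = [3,6] − [2,6] + [2,3],
  ∂[1,4,5] = [4,5] − [1,5] + [1,4].
The resulting 8×2 matrix has rank 2, and its Smith normal form has invariant factors (1,1).

Computing H_k = (kernel of ∂_k) / (image of ∂_{k+1}):

  H_0: rank C_0 − rank ∂_1 = 7 − 5 = 2, and the invariant factors of ∂_1 are all 1, so H_0 ≅ Z^2.
  H_1: rank ker ∂_1 − rank ∂_2 = (8 − 5) − 2 = 1, and the invariant factors of ∂_2 are all 1, so H_1 ≅ Z.
  H_2: rank ker ∂_2 − rank ∂_3 = (2 − 2) − 0 = 0, and there is no ∂_3, so H_2 ≅ 0.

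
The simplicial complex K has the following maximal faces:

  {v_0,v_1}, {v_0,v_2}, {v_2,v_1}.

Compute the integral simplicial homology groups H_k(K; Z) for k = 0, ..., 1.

H_0 ≅ Z,  H_1 ≅ Z.

Order the vertices as v_0 < v_1 < v_2. Listing each simplex with vertices in this order, K has dimension 1 with simplices:

  0-simplices (3): [v_0], [v_1], [v_2]
  1-simplices (3): [v_0,v_1], [v_0,v_2], [v_1,v_2]

giving chain groups C_0 ≅ Z^3, C_1 ≅ Z^3.

The boundary map ∂_1: C_1 → C_0 maps an edge to its endpoints' difference, ∂[p,q] = q − p.
The 3×3 boundary matrix has rank 2 and Smith normal form diag(1,1).

Now H_k = ker ∂_k / im ∂_{k+1}, so:

  H_0: rank C_0 − rank ∂_1 = 3 − 2 = 1, and the invariant factors of ∂_1 are all 1, so H_0 = Z.
  H_1: rank ker ∂_1 − rank ∂_2 = (3 − 2) − 0 = 1, and there is no ∂_2, so H_1 = Z.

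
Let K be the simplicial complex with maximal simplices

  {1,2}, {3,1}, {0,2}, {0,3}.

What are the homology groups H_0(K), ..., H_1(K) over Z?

We work with the vertex ordering 0 < 1 < 2 < 3. The simplices of K, each written with vertices in increasing order, are:

  0-simplices (4): [0], [1], [2], [3]
  1-simplices (4): [0,2], [0,3], [1,2], [1,3]

giving chain groups C_0 ≅ Z^4, C_1 ≅ Z^4.

Boundary ∂_1: C_1 → C_0 sends each edge [p,q] (with p < q) to q − p. For instance
  ∂[1,3] = [3] − [1].
The 4×4 boundary matrix has rank 3 and Smith normal form diag(1,1,1).

From H_k ≅ ker(∂_k) / im(∂_{k+1}) we obtain:

  H_0: rank C_0 − rank ∂_1 = 4 − 3 = 1, and the invariant factors of ∂_1 are all 1, so H_0 ≅ Z.
  H_1: rank ker ∂_1 − rank ∂_2 = (4 − 3) − 0 = 1, and there is no ∂_2, so H_1 ≅ Z.

As a check, the Euler characteristic is 4 − 4 = 0, which agrees with 1 − 1 = 0.
(K is a triangulation of the circle S^1.)

H_0 = Z,  H_1 = Z.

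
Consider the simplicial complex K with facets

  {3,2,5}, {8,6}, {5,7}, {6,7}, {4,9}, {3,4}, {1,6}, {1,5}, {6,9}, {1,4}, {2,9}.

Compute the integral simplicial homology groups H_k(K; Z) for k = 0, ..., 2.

Fix the vertex order 1 < 2 < 3 < 4 < 5 < 6 < 7 < 8 < 9 and write every simplex with vertices in increasing order. Then dim K = 2 and the simplices of K are:

  0-simplices (9): [1], [2], [3], [4], [5], [6], [7], [8], [9]
  1-simplices (13): [1,4], [1,5], [1,6], [2,3], [2,5], [2,9], [3,4], [3,5], [4,9], [5,7], [6,7], [6,8], [6,9]
  2-simplices (1): [2,3,5]

Hence C_0 ≅ Z^9, C_1 ≅ Z^13, C_2 ≅ Z^1.

∂_1: C_1 → C_0 sends each edge [p,q] (with p < q) to q − p.
As a 9×13 matrix over Z this has rank 8, with invariant factors (1,1,1,1,1,1,1,1).

The boundary map ∂_2: C_2 → C_1 sends each 2-simplex [p,q,r] to [q,r] − [p,r] + [p,q]. For instance
  ∂[2,3,5] = [3,5] − [2,5] + [2,3].
The resulting 13×1 matrix has rank 1, and its Smith normal form has invariant factors (1).

Reading off H_k = ker ∂_k / im ∂_{k+1}:

  H_0: rank C_0 − rank ∂_1 = 9 − 8 = 1, and the invariant factors of ∂_1 are all 1, so H_0 ≅ Z.
  H_1: rank ker ∂_1 − rank ∂_2 = (13 − 8) − 1 = 4, and the invariant factors of ∂_2 are all 1, so H_1 ≅ Z^4.
  H_2: rank ker ∂_2 − rank ∂_3 = (1 − 1) − 0 = 0, and there is no ∂_3, so H_2 ≅ 0.

As a check, the Euler characteristic is 9 − 13 + 1 = -3, which agrees with 1 − 4 + 0 = -3.

H_0 = Z,  H_1 = Z^4,  H_2 = 0.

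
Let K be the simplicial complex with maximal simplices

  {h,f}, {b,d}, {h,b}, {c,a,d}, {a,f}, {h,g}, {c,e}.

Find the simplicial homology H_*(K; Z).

Fix the vertex order a < b < c < d < e < f < g < h and write every simplex with vertices in increasing order. Then dim K = 2 and the simplices of K are:

  0-simplices (8): a, b, c, d, e, f, g, h
  1-simplices (9): ac, ad, af, bd, bh, cd, ce, fh, gh
  2-simplices (1): acd

Hence C_0 ≅ Z^8, C_1 ≅ Z^9, C_2 ≅ Z^1.

∂_1: C_1 → C_0 is given by ∂[p,q] = [q] − [p]. For instance
  ∂bd = d − b.
As a 8×9 matrix over Z this has rank 7, with invariant factors (1,1,1,1,1,1,1).

The boundary map ∂_2: C_2 → C_1 acts by ∂[p,q,r] = [q,r] − [p,r] + [p,q]. For instance
  ∂acd = cd − ad + ac.
The 9×1 boundary matrix has rank 1 and Smith normal form diag(1).

Computing H_k = (kernel of ∂_k) / (image of ∂_{k+1}):

  H_0: rank C_0 − rank ∂_1 = 8 − 7 = 1, and the invariant factors of ∂_1 are all 1, so H_0 = Z.
  H_1: rank ker ∂_1 − rank ∂_2 = (9 − 7) − 1 = 1, and the invariant factors of ∂_2 are all 1, so H_1 = Z.
  H_2: rank ker ∂_2 − rank ∂_3 = (1 − 1) − 0 = 0, and there is no ∂_3, so H_2 = 0.

As a check, the Euler characteristic is 8 − 9 + 1 = 0, which agrees with 1 − 1 + 0 = 0.

H_0 ≅ Z,  H_1 ≅ Z,  H_2 = 0.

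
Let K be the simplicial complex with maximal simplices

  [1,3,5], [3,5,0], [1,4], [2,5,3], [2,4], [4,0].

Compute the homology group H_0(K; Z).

H_0 ≅ Z.

Take the total order 0 < 1 < 2 < 3 < 4 < 5 on the vertex set. Then K (dimension 2) consists of the simplices:

  0-simplices (6): [0], [1], [2], [3], [4], [5]
  1-simplices (10): [0,3], [0,4], [0,5], [1,3], [1,4], [1,5], [2,3], [2,4], [2,5], [3,5]
  2-simplices (3): [0,3,5], [1,3,5], [2,3,5]

giving chain groups C_0 ≅ Z^6, C_1 ≅ Z^10, C_2 ≅ Z^3.

The boundary map ∂_1: C_1 → C_0 maps an edge to its endpoints' difference, ∂[p,q] = q − p.
This gives a 6×10 integer matrix of rank 5; reducing to Smith normal form yields diagonal entries (1,1,1,1,1).

The boundary map ∂_2: C_2 → C_1 maps a triangle to the signed sum of its edges. For instance
  ∂[1,3,5] = [3,5] − [1,5] + [1,3],
  ∂[0,3,5] = [3,5] − [0,5] + [0,3].
As a 10×3 matrix over Z this has rank 3, with invariant factors (1,1,1).

Now H_k = ker ∂_k / im ∂_{k+1}, so:

  H_0: rank C_0 − rank ∂_1 = 6 − 5 = 1, and the invariant factors of ∂_1 are all 1, so H_0 ≅ Z.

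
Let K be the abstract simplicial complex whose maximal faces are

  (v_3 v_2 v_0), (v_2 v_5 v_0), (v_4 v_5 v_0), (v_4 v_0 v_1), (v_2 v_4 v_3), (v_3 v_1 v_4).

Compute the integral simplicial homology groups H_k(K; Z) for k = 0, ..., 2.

K has 6 vertices, 12 edges, 6 triangles.
rank ∂_0 = 0, rank ∂_1 = 5 ⇒ b_0 = 6 − 0 − 5 = 1; all invariant factors of ∂_1 are 1 so no torsion. So H_0 ≅ Z.
rank ∂_1 = 5, rank ∂_2 = 6 ⇒ b_1 = 12 − 5 − 6 = 1; all invariant factors of ∂_2 are 1 so no torsion. So H_1 ≅ Z.
rank ∂_2 = 6, rank ∂_3 = 0 ⇒ b_2 = 6 − 6 − 0 = 0. So H_2 ≅ 0.

H_0 ≅ Z,  H_1 ≅ Z,  H_2 = 0.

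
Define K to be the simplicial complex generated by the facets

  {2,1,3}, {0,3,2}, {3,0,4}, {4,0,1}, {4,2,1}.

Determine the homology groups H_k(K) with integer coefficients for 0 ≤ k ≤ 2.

H_0 = Z,  H_1 = Z,  H_2 = 0.

K has 5 vertices, 10 edges, 5 triangles.
rank ∂_0 = 0, rank ∂_1 = 4 ⇒ b_0 = 5 − 0 − 4 = 1; all invariant factors of ∂_1 are 1 so no torsion. So H_0 = Z.
rank ∂_1 = 4, rank ∂_2 = 5 ⇒ b_1 = 10 − 4 − 5 = 1; all invariant factors of ∂_2 are 1 so no torsion. So H_1 = Z.
rank ∂_2 = 5, rank ∂_3 = 0 ⇒ b_2 = 5 − 5 − 0 = 0. So H_2 = 0.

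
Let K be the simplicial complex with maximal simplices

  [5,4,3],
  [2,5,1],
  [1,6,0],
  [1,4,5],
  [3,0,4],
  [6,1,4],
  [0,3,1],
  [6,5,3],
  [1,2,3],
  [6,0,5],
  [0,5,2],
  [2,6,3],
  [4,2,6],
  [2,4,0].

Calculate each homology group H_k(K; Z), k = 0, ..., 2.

Take the total order 0 < 1 < 2 < 3 < 4 < 5 < 6 on the vertex set. Then K (dimension 2) consists of the simplices:

  0-simplices (7): [0], [1], [2], [3], [4], [5], [6]
  1-simplices (21): [0,1], [0,2], [0,3], [0,4], [0,5], [0,6], [1,2], [1,3], [1,4], [1,5], [1,6], [2,3], [2,4], [2,5], [2,6], [3,4], [3,5], [3,6], [4,5], [4,6], [5,6]
  2-simplices (14): [0,1,3], [0,1,6], [0,2,4], [0,2,5], [0,3,4], [0,5,6], [1,2,3], [1,2,5], [1,4,5], [1,4,6], [2,3,6], [2,4,6], [3,4,5], [3,5,6]

giving chain groups C_0 ≅ Z^7, C_1 ≅ Z^21, C_2 ≅ Z^14.

Boundary ∂_1: C_1 → C_0 is given by ∂[p,q] = [q] − [p].
The 7×21 boundary matrix has rank 6 and Smith normal form diag(1,1,1,1,1,1).

Boundary ∂_2: C_2 → C_1 sends each 2-simplex [p,q,r] to [q,r] − [p,r] + [p,q]. For instance
  ∂[1,4,6] = [4,6] − [1,6] + [1,4],
  ∂[2,4,6] = [4,6] − [2,6] + [2,4].
This gives a 21×14 integer matrix of rank 13; reducing to Smith normal form yields diagonal entries (1,1,1,1,1,1,1,1,1,1,1,1,1).

From H_k ≅ ker(∂_k) / im(∂_{k+1}) we obtain:

  H_0: rank C_0 − rank ∂_1 = 7 − 6 = 1, and the invariant factors of ∂_1 are all 1, so H_0 = Z.
  H_1: rank ker ∂_1 − rank ∂_2 = (21 − 6) − 13 = 2, and the invariant factors of ∂_2 are all 1, so H_1 = Z^2.
  H_2: rank ker ∂_2 − rank ∂_3 = (14 − 13) − 0 = 1, and there is no ∂_3, so H_2 = Z.

H_0 ≅ Z,  H_1 ≅ Z^2,  H_2 ≅ Z.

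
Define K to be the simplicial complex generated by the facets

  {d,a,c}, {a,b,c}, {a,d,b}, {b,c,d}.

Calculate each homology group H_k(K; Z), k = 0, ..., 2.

We work with the vertex ordering a < b < c < d. The simplices of K, each written with vertices in increasing order, are:

  0-simplices (4): a, b, c, d
  1-simplices (6): ab, ac, ad, bc, bd, cd
  2-simplices (4): abc, abd, acd, bcd

Hence C_0 ≅ Z^4, C_1 ≅ Z^6, C_2 ≅ Z^4.

∂_1: C_1 → C_0 is given by ∂[p,q] = [q] − [p]. For instance
  ∂bc = c − b.
The 4×6 boundary matrix has rank 3 and Smith normal form diag(1,1,1).

∂_2: C_2 → C_1 maps a triangle to the signed sum of its edges. For instance
  ∂acd = cd − ad + ac,
  ∂bcd = cd − bd + bc.
As a 6×4 matrix over Z this has rank 3, with invariant factors (1,1,1).

From H_k ≅ ker(∂_k) / im(∂_{k+1}) we obtain:

  H_0: rank C_0 − rank ∂_1 = 4 − 3 = 1, and the invariant factors of ∂_1 are all 1, so H_0 = Z.
  H_1: rank ker ∂_1 − rank ∂_2 = (6 − 3) − 3 = 0, and the invariant factors of ∂_2 are all 1, so H_1 = 0.
  H_2: rank ker ∂_2 − rank ∂_3 = (4 − 3) − 0 = 1, and there is no ∂_3, so H_2 = Z.

H_0 = Z,  H_1 = 0,  H_2 = Z.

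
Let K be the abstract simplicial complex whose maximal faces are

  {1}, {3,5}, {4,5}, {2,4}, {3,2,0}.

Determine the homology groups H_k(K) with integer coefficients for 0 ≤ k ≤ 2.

Order the vertices as 0 < 1 < 2 < 3 < 4 < 5. Listing each simplex with vertices in this order, K has dimension 2 with simplices:

  0-simplices (6): [0], [1], [2], [3], [4], [5]
  1-simplices (6): [0,2], [0,3], [2,3], [2,4], [3,5], [4,5]
  2-simplices (1): [0,2,3]

Hence C_0 ≅ Z^6, C_1 ≅ Z^6, C_2 ≅ Z^1.

The boundary map ∂_1: C_1 → C_0 maps an edge to its endpoints' difference, ∂[p,q] = q − p. For instance
  ∂[2,3] = [3] − [2].
The 6×6 boundary matrix has rank 4 and Smith normal form diag(1,1,1,1).

Boundary ∂_2: C_2 → C_1 sends each 2-simplex [p,q,r] to [q,r] − [p,r] + [p,q]. For instance
  ∂[0,2,3] = [2,3] − [0,3] + [0,2].
This gives a 6×1 integer matrix of rank 1; reducing to Smith normal form yields diagonal entries (1).

Computing H_k = (kernel of ∂_k) / (image of ∂_{k+1}):

  H_0: rank C_0 − rank ∂_1 = 6 − 4 = 2, and the invariant factors of ∂_1 are all 1, so H_0 = Z^2.
  H_1: rank ker ∂_1 − rank ∂_2 = (6 − 4) − 1 = 1, and the invariant factors of ∂_2 are all 1, so H_1 = Z.
  H_2: rank ker ∂_2 − rank ∂_3 = (1 − 1) − 0 = 0, and there is no ∂_3, so H_2 = 0.

H_0 = Z^2,  H_1 = Z,  H_2 = 0.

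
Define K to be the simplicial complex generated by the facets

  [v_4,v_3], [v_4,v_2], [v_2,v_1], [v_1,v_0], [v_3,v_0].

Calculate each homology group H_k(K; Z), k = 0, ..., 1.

H_0 ≅ Z,  H_1 ≅ Z.

Fix the vertex order v_0 < v_1 < v_2 < v_3 < v_4 and write every simplex with vertices in increasing order. Then dim K = 1 and the simplices of K are:

  0-simplices (5): [v_0], [v_1], [v_2], [v_3], [v_4]
  1-simplices (5): [v_0,v_1], [v_0,v_3], [v_1,v_2], [v_2,v_4], [v_3,v_4]

giving chain groups C_0 ≅ Z^5, C_1 ≅ Z^5.

Boundary ∂_1: C_1 → C_0 is given by ∂[p,q] = [q] − [p]. For instance
  ∂[v_0,v_3] = [v_3] − [v_0].
The 5×5 boundary matrix has rank 4 and Smith normal form diag(1,1,1,1).

Now H_k = ker ∂_k / im ∂_{k+1}, so:

  H_0: rank C_0 − rank ∂_1 = 5 − 4 = 1, and the invariant factors of ∂_1 are all 1, so H_0 = Z.
  H_1: rank ker ∂_1 − rank ∂_2 = (5 − 4) − 0 = 1, and there is no ∂_2, so H_1 = Z.

As a check, the Euler characteristic is 5 − 5 = 0, which agrees with 1 − 1 = 0.
(K is a triangulation of the circle S^1.)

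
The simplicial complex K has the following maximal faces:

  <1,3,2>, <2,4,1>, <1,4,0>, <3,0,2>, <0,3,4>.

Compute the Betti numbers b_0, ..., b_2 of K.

K has 5 vertices, 10 edges, 5 triangles.
rank ∂_0 = 0, rank ∂_1 = 4 ⇒ b_0 = 5 − 0 − 4 = 1; all invariant factors of ∂_1 are 1 so no torsion. So H_0 = Z.
rank ∂_1 = 4, rank ∂_2 = 5 ⇒ b_1 = 10 − 4 − 5 = 1; all invariant factors of ∂_2 are 1 so no torsion. So H_1 = Z.
rank ∂_2 = 5, rank ∂_3 = 0 ⇒ b_2 = 5 − 5 − 0 = 0. So H_2 = 0.

b_0 = 1, b_1 = 1, b_2 = 0.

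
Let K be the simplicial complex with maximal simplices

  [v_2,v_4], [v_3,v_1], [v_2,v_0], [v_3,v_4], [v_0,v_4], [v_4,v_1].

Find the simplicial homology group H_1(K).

Fix the vertex order v_0 < v_1 < v_2 < v_3 < v_4 and write every simplex with vertices in increasing order. Then dim K = 1 and the simplices of K are:

  0-simplices (5): [v_0], [v_1], [v_2], [v_3], [v_4]
  1-simplices (6): [v_0,v_2], [v_0,v_4], [v_1,v_3], [v_1,v_4], [v_2,v_4], [v_3,v_4]

giving chain groups C_0 ≅ Z^5, C_1 ≅ Z^6.

The boundary map ∂_1: C_1 → C_0 maps an edge to its endpoints' difference, ∂[p,q] = q − p. For instance
  ∂[v_1,v_4] = [v_4] − [v_1].
As a 5×6 matrix over Z this has rank 4, with invariant factors (1,1,1,1).

From H_k ≅ ker(∂_k) / im(∂_{k+1}) we obtain:

  H_1: rank ker ∂_1 − rank ∂_2 = (6 − 4) − 0 = 2, and there is no ∂_2, so H_1 ≅ Z^2.

(K is a triangulation of a wedge of 2 circles.)

H_1 ≅ Z^2.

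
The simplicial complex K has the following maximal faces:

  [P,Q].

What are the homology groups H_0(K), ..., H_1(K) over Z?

We work with the vertex ordering P < Q. The simplices of K, each written with vertices in increasing order, are:

  0-simplices (2): P, Q
  1-simplices (1): PQ

giving chain groups C_0 ≅ Z^2, C_1 ≅ Z^1.

∂_1: C_1 → C_0 is given by ∂[p,q] = [q] − [p].
The resulting 2×1 matrix has rank 1, and its Smith normal form has invariant factors (1).

Computing H_k = (kernel of ∂_k) / (image of ∂_{k+1}):

  H_0: rank C_0 − rank ∂_1 = 2 − 1 = 1, and the invariant factors of ∂_1 are all 1, so H_0 ≅ Z.
  H_1: rank ker ∂_1 − rank ∂_2 = (1 − 1) − 0 = 0, and there is no ∂_2, so H_1 ≅ 0.

H_0 ≅ Z,  H_1 = 0.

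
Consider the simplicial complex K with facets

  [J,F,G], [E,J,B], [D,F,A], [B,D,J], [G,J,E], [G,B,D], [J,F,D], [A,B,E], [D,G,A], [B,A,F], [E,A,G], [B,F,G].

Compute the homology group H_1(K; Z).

Fix the vertex order A < B < D < E < F < G < J and write every simplex with vertices in increasing order. Then dim K = 2 and the simplices of K are:

  0-simplices (7): A, B, D, E, F, G, J
  1-simplices (18): AB, AD, AE, AF, AG, BD, BE, BF, BG, BJ, DF, DG, DJ, EG, EJ, FG, FJ, GJ
  2-simplices (12): ABE, ABF, ADF, ADG, AEG, BDG, BDJ, BEJ, BFG, DFJ, EGJ, FGJ

so the chain groups are C_0 ≅ Z^7, C_1 ≅ Z^18, C_2 ≅ Z^12.

Boundary ∂_1: C_1 → C_0 sends each edge [p,q] (with p < q) to q − p. For instance
  ∂AD = D − A.
This gives a 7×18 integer matrix of rank 6; reducing to Smith normal form yields diagonal entries (1,1,1,1,1,1).

The boundary map ∂_2: C_2 → C_1 maps a triangle to the signed sum of its edges. For instance
  ∂DFJ = FJ − DJ + DF,
  ∂EGJ = GJ − EJ + EG.
The resulting 18×12 matrix has rank 12, and its Smith normal form has invariant factors (1,1,1,1,1,1,1,1,1,1,1,2).

Reading off H_k = ker ∂_k / im ∂_{k+1}:

  H_1: rank ker ∂_1 − rank ∂_2 = (18 − 6) − 12 = 0, and ∂_2 has invariant factor 2 > 1, so H_1 = Z/2.

H_1 = Z/2.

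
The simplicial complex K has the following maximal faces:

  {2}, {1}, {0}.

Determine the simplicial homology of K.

H_0 ≅ Z^3.

Order the vertices as 0 < 1 < 2. Listing each simplex with vertices in this order, K has dimension 0 with simplices:

  0-simplices (3): [0], [1], [2]

so the chain groups are C_0 ≅ Z^3.

From H_k ≅ ker(∂_k) / im(∂_{k+1}) we obtain:

  H_0: rank C_0 − rank ∂_1 = 3 − 0 = 3, and there is no ∂_1, so H_0 = Z^3.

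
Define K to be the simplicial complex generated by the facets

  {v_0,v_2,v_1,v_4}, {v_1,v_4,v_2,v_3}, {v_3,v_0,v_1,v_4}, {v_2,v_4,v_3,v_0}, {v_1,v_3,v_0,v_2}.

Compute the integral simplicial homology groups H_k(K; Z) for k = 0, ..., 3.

H_0 = Z,  H_1 = 0,  H_2 = 0,  H_3 = Z.

We work with the vertex ordering v_0 < v_1 < v_2 < v_3 < v_4. The simplices of K, each written with vertices in increasing order, are:

  0-simplices (5): [v_0], [v_1], [v_2], [v_3], [v_4]
  1-simplices (10): [v_0,v_1], [v_0,v_2], [v_0,v_3], [v_0,v_4], [v_1,v_2], [v_1,v_3], [v_1,v_4], [v_2,v_3], [v_2,v_4], [v_3,v_4]
  2-simplices (10): [v_0,v_1,v_2], [v_0,v_1,v_3], [v_0,v_1,v_4], [v_0,v_2,v_3], [v_0,v_2,v_4], [v_0,v_3,v_4], [v_1,v_2,v_3], [v_1,v_2,v_4], [v_1,v_3,v_4], [v_2,v_3,v_4]
  3-simplices (5): [v_0,v_1,v_2,v_3], [v_0,v_1,v_2,v_4], [v_0,v_1,v_3,v_4], [v_0,v_2,v_3,v_4], [v_1,v_2,v_3,v_4]

Hence C_0 ≅ Z^5, C_1 ≅ Z^10, C_2 ≅ Z^10, C_3 ≅ Z^5.

The boundary map ∂_1: C_1 → C_0 maps an edge to its endpoints' difference, ∂[p,q] = q − p. For instance
  ∂[v_1,v_4] = [v_4] − [v_1].
The resulting 5×10 matrix has rank 4, and its Smith normal form has invariant factors (1,1,1,1).

The boundary map ∂_2: C_2 → C_1 acts by ∂[p,q,r] = [q,r] − [p,r] + [p,q]. For instance
  ∂[v_0,v_1,v_3] = [v_1,v_3] − [v_0,v_3] + [v_0,v_1],
  ∂[v_0,v_1,v_2] = [v_1,v_2] − [v_0,v_2] + [v_0,v_1].
The resulting 10×10 matrix has rank 6, and its Smith normal form has invariant factors (1,1,1,1,1,1).

The boundary map ∂_3: C_3 → C_2 sends each 3-simplex σ to the alternating sum Σ_i (−1)^i (σ with its i-th vertex removed). For instance
  ∂[v_1,v_2,v_3,v_4] = [v_2,v_3,v_4] − [v_1,v_3,v_4] + [v_1,v_2,v_4] − [v_1,v_2,v_3],
  ∂[v_0,v_1,v_2,v_3] = [v_1,v_2,v_3] − [v_0,v_2,v_3] + [v_0,v_1,v_3] − [v_0,v_1,v_2].
As a 10×5 matrix over Z this has rank 4, with invariant factors (1,1,1,1).

Now H_k = ker ∂_k / im ∂_{k+1}, so:

  H_0: rank C_0 − rank ∂_1 = 5 − 4 = 1, and the invariant factors of ∂_1 are all 1, so H_0 ≅ Z.
  H_1: rank ker ∂_1 − rank ∂_2 = (10 − 4) − 6 = 0, and the invariant factors of ∂_2 are all 1, so H_1 ≅ 0.
  H_2: rank ker ∂_2 − rank ∂_3 = (10 − 6) − 4 = 0, and the invariant factors of ∂_3 are all 1, so H_2 ≅ 0.
  H_3: rank ker ∂_3 − rank ∂_4 = (5 − 4) − 0 = 1, and there is no ∂_4, so H_3 ≅ Z.

(K is a triangulation of the 3-sphere S^3.)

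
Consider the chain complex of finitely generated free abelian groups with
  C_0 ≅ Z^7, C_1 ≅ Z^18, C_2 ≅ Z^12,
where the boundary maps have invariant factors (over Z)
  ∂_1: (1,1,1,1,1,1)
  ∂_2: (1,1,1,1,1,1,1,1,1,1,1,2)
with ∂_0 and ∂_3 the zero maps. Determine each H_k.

H_0 ≅ Z,  H_1 ≅ Z/2Z,  H_2 = 0.

H_0: b_0 = 7 − 0 − 6 = 1; torsion from ∂_1 factors > 1: none. So H_0 ≅ Z.
H_1: b_1 = 18 − 6 − 12 = 0; torsion from ∂_2 factors > 1: [2]. So H_1 ≅ Z/2Z.
H_2: b_2 = 12 − 12 − 0 = 0; torsion from ∂_3 factors > 1: none. So H_2 ≅ 0.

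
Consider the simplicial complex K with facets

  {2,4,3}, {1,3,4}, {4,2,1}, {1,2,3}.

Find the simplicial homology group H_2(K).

H_2 = Z.

Order the vertices as 1 < 2 < 3 < 4. Listing each simplex with vertices in this order, K has dimension 2 with simplices:

  0-simplices (4): [1], [2], [3], [4]
  1-simplices (6): [1,2], [1,3], [1,4], [2,3], [2,4], [3,4]
  2-simplices (4): [1,2,3], [1,2,4], [1,3,4], [2,3,4]

giving chain groups C_0 ≅ Z^4, C_1 ≅ Z^6, C_2 ≅ Z^4.

The boundary map ∂_1: C_1 → C_0 is given by ∂[p,q] = [q] − [p].
This gives a 4×6 integer matrix of rank 3; reducing to Smith normal form yields diagonal entries (1,1,1).

∂_2: C_2 → C_1 acts by ∂[p,q,r] = [q,r] − [p,r] + [p,q]. For instance
  ∂[1,2,3] = [2,3] − [1,3] + [1,2],
  ∂[2,3,4] = [3,4] − [2,4] + [2,3].
This gives a 6×4 integer matrix of rank 3; reducing to Smith normal form yields diagonal entries (1,1,1).

Computing H_k = (kernel of ∂_k) / (image of ∂_{k+1}):

  H_2: rank ker ∂_2 − rank ∂_3 = (4 − 3) − 0 = 1, and there is no ∂_3, so H_2 = Z.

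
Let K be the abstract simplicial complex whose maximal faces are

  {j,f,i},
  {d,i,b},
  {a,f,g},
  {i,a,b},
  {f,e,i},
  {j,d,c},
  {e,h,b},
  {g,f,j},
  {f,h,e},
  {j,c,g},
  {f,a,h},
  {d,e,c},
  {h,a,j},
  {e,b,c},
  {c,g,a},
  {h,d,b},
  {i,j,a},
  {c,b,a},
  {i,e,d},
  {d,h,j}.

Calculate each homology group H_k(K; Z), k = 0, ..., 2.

We work with the vertex ordering a < b < c < d < e < f < g < h < i < j. The simplices of K, each written with vertices in increasing order, are:

  0-simplices (10): a, b, c, d, e, f, g, h, i, j
  1-simplices (30): ab, ac, af, ag, ah, ai, aj, bc, bd, be, bh, bi, cd, ce, cg, cj, de, dh, di, dj, ef, eh, ei, fg, fh, fi, fj, gj, hj, ij
  2-simplices (20): abc, abi, acg, afg, afh, ahj, aij, bce, bdh, bdi, beh, cde, cdj, cgj, dei, dhj, efh, efi, fgj, fij

giving chain groups C_0 ≅ Z^10, C_1 ≅ Z^30, C_2 ≅ Z^20.

∂_1: C_1 → C_0 sends each edge [p,q] (with p < q) to q − p. For instance
  ∂ai = i − a.
This gives a 10×30 integer matrix of rank 9; reducing to Smith normal form yields diagonal entries (1,1,1,1,1,1,1,1,1).

∂_2: C_2 → C_1 maps a triangle to the signed sum of its edges. For instance
  ∂bce = ce − be + bc,
  ∂efi = fi − ei + ef.
As a 30×20 matrix over Z this has rank 20, with invariant factors (1,1,1,1,1,1,1,1,1,1,1,1,1,1,1,1,1,1,1,2).

Now H_k = ker ∂_k / im ∂_{k+1}, so:

  H_0: rank C_0 − rank ∂_1 = 10 − 9 = 1, and the invariant factors of ∂_1 are all 1, so H_0 ≅ Z.
  H_1: rank ker ∂_1 − rank ∂_2 = (30 − 9) − 20 = 1, and ∂_2 has invariant factor 2 > 1, so H_1 ≅ Z ⊕ Z/2Z.
  H_2: rank ker ∂_2 − rank ∂_3 = (20 − 20) − 0 = 0, and there is no ∂_3, so H_2 ≅ 0.

As a check, the Euler characteristic is 10 − 30 + 20 = 0, which agrees with 1 − 1 + 0 = 0.

H_0 ≅ Z,  H_1 ≅ Z ⊕ Z/2Z,  H_2 = 0.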